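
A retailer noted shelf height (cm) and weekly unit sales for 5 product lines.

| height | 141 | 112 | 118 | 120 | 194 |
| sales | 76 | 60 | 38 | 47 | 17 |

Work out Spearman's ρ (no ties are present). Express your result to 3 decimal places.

Rank height: 4, 1, 2, 3, 5
Rank sales: 5, 4, 2, 3, 1
d = rank(height) − rank(sales): -1, -3, 0, 0, 4; Σd² = 26
ρ = 1 − 6Σd² / [n(n²−1)] = 1 − 6×26 / (5×24) = 1 − 156/120 ≈ -0.300

-0.300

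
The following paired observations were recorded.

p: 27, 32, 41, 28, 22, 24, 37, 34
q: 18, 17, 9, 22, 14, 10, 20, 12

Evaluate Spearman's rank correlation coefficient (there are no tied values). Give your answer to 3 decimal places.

-0.095

Rank p: 3, 5, 8, 4, 1, 2, 7, 6
Rank q: 6, 5, 1, 8, 4, 2, 7, 3
d = rank(p) − rank(q): -3, 0, 7, -4, -3, 0, 0, 3; Σd² = 92
ρ = 1 − 6Σd² / [n(n²−1)] = 1 − 6×92 / (8×63) = 1 − 552/504 ≈ -0.095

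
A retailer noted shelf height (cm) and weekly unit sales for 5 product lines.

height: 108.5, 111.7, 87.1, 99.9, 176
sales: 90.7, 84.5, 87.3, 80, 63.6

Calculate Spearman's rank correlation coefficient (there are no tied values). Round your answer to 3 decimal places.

-0.500

Rank height: 3, 4, 1, 2, 5
Rank sales: 5, 3, 4, 2, 1
d = rank(height) − rank(sales): -2, 1, -3, 0, 4; Σd² = 30
ρ = 1 − 6Σd² / [n(n²−1)] = 1 − 6×30 / (5×24) = 1 − 180/120 ≈ -0.500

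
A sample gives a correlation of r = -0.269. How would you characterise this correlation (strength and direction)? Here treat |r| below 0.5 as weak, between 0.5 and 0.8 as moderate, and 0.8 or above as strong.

r = -0.269 < 0 so the relationship is negative.
|r| = 0.269, which falls in the weak range.

weak negative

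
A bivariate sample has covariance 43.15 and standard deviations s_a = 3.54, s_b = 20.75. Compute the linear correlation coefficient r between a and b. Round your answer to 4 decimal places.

0.5874

r = Cov(a,b) / (s_a · s_b) = 43.15 / (3.54 × 20.75)
  = 43.15 / 73.4550 ≈ 0.5874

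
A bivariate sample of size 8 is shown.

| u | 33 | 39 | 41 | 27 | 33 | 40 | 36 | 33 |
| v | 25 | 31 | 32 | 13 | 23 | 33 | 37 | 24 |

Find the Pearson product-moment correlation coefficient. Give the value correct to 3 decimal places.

0.868

n = 8, Σu = 282, Σv = 218, Σu² = 10094, Σv² = 6342, Σuv = 7900
nΣuv − ΣuΣv = 63200 − 61476 = 1724
nΣu² − (Σu)² = 80752 − 79524 = 1228; nΣv² − (Σv)² = 50736 − 47524 = 3212
r = 1724 / √(1228 × 3212) = 1724 / 1986.0352 ≈ 0.868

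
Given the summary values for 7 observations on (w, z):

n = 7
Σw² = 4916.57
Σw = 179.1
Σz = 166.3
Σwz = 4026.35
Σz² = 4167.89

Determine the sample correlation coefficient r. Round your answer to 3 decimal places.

-0.849

r = (nΣwz − ΣwΣz) / √[(nΣw² − (Σw)²)(nΣz² − (Σz)²)]
Numerator: 7×4026.35 − 179.1×166.3 = -1599.88
Denominator: √[(34415.99 − 32076.81)(29175.23 − 27655.69)] = √[2339.18 × 1519.54] = 1885.3322
r = -1599.88 / 1885.3322 ≈ -0.849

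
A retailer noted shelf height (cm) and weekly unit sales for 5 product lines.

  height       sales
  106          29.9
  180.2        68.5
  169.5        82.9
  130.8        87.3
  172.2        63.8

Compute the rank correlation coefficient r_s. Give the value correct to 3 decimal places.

0.100

Rank height: 1, 5, 3, 2, 4
Rank sales: 1, 3, 4, 5, 2
d = rank(height) − rank(sales): 0, 2, -1, -3, 2; Σd² = 18
ρ = 1 − 6Σd² / [n(n²−1)] = 1 − 6×18 / (5×24) = 1 − 108/120 ≈ 0.100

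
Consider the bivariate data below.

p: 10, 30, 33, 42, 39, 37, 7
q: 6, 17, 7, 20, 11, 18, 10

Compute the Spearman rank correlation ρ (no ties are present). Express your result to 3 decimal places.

0.679

Rank p: 2, 3, 4, 7, 6, 5, 1
Rank q: 1, 5, 2, 7, 4, 6, 3
d = rank(p) − rank(q): 1, -2, 2, 0, 2, -1, -2; Σd² = 18
ρ = 1 − 6Σd² / [n(n²−1)] = 1 − 6×18 / (7×48) = 1 − 108/336 ≈ 0.679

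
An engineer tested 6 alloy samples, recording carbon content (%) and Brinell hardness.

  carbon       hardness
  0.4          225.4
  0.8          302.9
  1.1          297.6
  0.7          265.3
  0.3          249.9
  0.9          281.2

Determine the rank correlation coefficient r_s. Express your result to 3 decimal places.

Rank carbon: 2, 4, 6, 3, 1, 5
Rank hardness: 1, 6, 5, 3, 2, 4
d = rank(carbon) − rank(hardness): 1, -2, 1, 0, -1, 1; Σd² = 8
ρ = 1 − 6Σd² / [n(n²−1)] = 1 − 6×8 / (6×35) = 1 − 48/210 ≈ 0.771

0.771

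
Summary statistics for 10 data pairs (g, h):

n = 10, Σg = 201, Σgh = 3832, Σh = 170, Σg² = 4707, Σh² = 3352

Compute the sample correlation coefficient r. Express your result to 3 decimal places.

0.748

r = (nΣgh − ΣgΣh) / √[(nΣg² − (Σg)²)(nΣh² − (Σh)²)]
Numerator: 10×3832 − 201×170 = 4150
Denominator: √[(47070 − 40401)(33520 − 28900)] = √[6669 × 4620] = 5550.7459
r = 4150 / 5550.7459 ≈ 0.748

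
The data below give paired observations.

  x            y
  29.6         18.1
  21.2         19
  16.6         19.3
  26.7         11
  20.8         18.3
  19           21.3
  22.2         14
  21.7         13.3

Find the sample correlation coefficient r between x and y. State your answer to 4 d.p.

n = 8, Σx = 177.8, Σy = 134.3, Σx² = 4071.42, Σy² = 2343.57, Σxy = 2937.39
nΣxy − ΣxΣy = 23499.12 − 23878.54 = -379.42
nΣx² − (Σx)² = 32571.36 − 31612.84 = 958.52; nΣy² − (Σy)² = 18748.56 − 18036.49 = 712.07
r = -379.42 / √(958.52 × 712.07) = -379.42 / 826.1558 ≈ -0.4593

-0.4593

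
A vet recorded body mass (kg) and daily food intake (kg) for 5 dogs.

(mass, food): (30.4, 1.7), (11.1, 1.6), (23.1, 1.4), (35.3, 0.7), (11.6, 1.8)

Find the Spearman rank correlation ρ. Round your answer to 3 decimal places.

-0.500

Rank mass: 4, 1, 3, 5, 2
Rank food: 4, 3, 2, 1, 5
d = rank(mass) − rank(food): 0, -2, 1, 4, -3; Σd² = 30
ρ = 1 − 6Σd² / [n(n²−1)] = 1 − 6×30 / (5×24) = 1 − 180/120 ≈ -0.500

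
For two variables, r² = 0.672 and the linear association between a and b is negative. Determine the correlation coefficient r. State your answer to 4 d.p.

|r| = √0.672 = 0.8198
The association is negative, so r = −0.8198.

-0.8198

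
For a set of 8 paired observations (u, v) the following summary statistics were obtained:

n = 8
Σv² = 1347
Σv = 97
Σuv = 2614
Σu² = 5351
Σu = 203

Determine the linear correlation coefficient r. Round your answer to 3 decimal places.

0.826

r = (nΣuv − ΣuΣv) / √[(nΣu² − (Σu)²)(nΣv² − (Σv)²)]
Numerator: 8×2614 − 203×97 = 1221
Denominator: √[(42808 − 41209)(10776 − 9409)] = √[1599 × 1367] = 1478.4563
r = 1221 / 1478.4563 ≈ 0.826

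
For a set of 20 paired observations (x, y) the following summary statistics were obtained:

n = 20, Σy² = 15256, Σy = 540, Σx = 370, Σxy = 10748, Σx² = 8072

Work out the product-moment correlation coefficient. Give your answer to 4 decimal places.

r = (nΣxy − ΣxΣy) / √[(nΣx² − (Σx)²)(nΣy² − (Σy)²)]
Numerator: 20×10748 − 370×540 = 15160
Denominator: √[(161440 − 136900)(305120 − 291600)] = √[24540 × 13520] = 18214.8511
r = 15160 / 18214.8511 ≈ 0.8323

0.8323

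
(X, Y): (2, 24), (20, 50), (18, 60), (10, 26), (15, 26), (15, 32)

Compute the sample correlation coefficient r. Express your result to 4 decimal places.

n = 6, ΣX = 80, ΣY = 218, ΣX² = 1278, ΣY² = 9052, ΣXY = 3258
nΣXY − ΣXΣY = 19548 − 17440 = 2108
nΣX² − (ΣX)² = 7668 − 6400 = 1268; nΣY² − (ΣY)² = 54312 − 47524 = 6788
r = 2108 / √(1268 × 6788) = 2108 / 2933.8003 ≈ 0.7185

0.7185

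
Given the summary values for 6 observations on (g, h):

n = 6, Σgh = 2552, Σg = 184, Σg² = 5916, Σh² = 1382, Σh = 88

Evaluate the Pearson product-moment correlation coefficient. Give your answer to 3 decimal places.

r = (nΣgh − ΣgΣh) / √[(nΣg² − (Σg)²)(nΣh² − (Σh)²)]
Numerator: 6×2552 − 184×88 = -880
Denominator: √[(35496 − 33856)(8292 − 7744)] = √[1640 × 548] = 948.0084
r = -880 / 948.0084 ≈ -0.928

-0.928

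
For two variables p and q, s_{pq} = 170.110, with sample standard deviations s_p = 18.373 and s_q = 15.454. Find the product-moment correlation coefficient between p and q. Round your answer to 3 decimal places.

r = Cov(p,q) / (s_p · s_q) = 170.110 / (18.373 × 15.454)
  = 170.110 / 283.9363 ≈ 0.599

0.599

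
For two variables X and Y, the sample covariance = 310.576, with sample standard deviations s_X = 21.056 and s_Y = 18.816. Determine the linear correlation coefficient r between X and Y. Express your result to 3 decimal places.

0.784

r = Cov(X,Y) / (s_X · s_Y) = 310.576 / (21.056 × 18.816)
  = 310.576 / 396.1897 ≈ 0.784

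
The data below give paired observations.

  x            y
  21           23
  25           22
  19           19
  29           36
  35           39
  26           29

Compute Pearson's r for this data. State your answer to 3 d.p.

n = 6, Σx = 155, Σy = 168, Σx² = 4169, Σy² = 5032, Σxy = 4557
nΣxy − ΣxΣy = 27342 − 26040 = 1302
nΣx² − (Σx)² = 25014 − 24025 = 989; nΣy² − (Σy)² = 30192 − 28224 = 1968
r = 1302 / √(989 × 1968) = 1302 / 1395.1172 ≈ 0.933

0.933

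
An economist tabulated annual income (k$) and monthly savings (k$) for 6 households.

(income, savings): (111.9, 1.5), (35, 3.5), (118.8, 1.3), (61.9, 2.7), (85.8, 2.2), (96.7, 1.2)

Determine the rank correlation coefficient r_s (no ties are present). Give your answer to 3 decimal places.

-0.829

Rank income: 5, 1, 6, 2, 3, 4
Rank savings: 3, 6, 2, 5, 4, 1
d = rank(income) − rank(savings): 2, -5, 4, -3, -1, 3; Σd² = 64
ρ = 1 − 6Σd² / [n(n²−1)] = 1 − 6×64 / (6×35) = 1 − 384/210 ≈ -0.829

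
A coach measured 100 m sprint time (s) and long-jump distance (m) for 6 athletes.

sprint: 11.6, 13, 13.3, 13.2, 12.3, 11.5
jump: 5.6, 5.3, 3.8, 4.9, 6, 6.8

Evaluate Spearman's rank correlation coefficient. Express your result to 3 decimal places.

-0.943

Rank sprint: 2, 4, 6, 5, 3, 1
Rank jump: 4, 3, 1, 2, 5, 6
d = rank(sprint) − rank(jump): -2, 1, 5, 3, -2, -5; Σd² = 68
ρ = 1 − 6Σd² / [n(n²−1)] = 1 − 6×68 / (6×35) = 1 − 408/210 ≈ -0.943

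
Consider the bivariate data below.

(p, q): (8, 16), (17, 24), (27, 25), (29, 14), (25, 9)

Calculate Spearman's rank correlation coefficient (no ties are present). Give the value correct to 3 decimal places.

Rank p: 1, 2, 4, 5, 3
Rank q: 3, 4, 5, 2, 1
d = rank(p) − rank(q): -2, -2, -1, 3, 2; Σd² = 22
ρ = 1 − 6Σd² / [n(n²−1)] = 1 − 6×22 / (5×24) = 1 − 132/120 ≈ -0.100

-0.100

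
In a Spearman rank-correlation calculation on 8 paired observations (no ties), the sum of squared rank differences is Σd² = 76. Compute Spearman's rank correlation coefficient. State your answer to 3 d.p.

0.095

ρ = 1 − 6Σd² / [n(n²−1)] = 1 − 6×76 / (8×63)
  = 1 − 456/504 = 1 − 0.9048 ≈ 0.095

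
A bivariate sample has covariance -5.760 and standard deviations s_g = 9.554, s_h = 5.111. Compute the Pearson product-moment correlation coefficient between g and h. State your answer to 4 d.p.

r = Cov(g,h) / (s_g · s_h) = -5.760 / (9.554 × 5.111)
  = -5.760 / 48.8305 ≈ -0.1180

-0.1180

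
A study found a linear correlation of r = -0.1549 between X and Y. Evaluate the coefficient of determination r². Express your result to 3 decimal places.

r² = (-0.1549)² = 0.024

0.024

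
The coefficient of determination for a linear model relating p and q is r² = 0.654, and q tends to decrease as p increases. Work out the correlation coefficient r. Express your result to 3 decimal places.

|r| = √0.654 = 0.809
The association is negative, so r = −0.809.

-0.809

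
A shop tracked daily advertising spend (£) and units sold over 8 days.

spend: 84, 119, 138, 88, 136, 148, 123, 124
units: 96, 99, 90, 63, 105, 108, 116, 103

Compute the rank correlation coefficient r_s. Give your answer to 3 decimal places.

0.429

Rank spend: 1, 3, 7, 2, 6, 8, 4, 5
Rank units: 3, 4, 2, 1, 6, 7, 8, 5
d = rank(spend) − rank(units): -2, -1, 5, 1, 0, 1, -4, 0; Σd² = 48
ρ = 1 − 6Σd² / [n(n²−1)] = 1 − 6×48 / (8×63) = 1 − 288/504 ≈ 0.429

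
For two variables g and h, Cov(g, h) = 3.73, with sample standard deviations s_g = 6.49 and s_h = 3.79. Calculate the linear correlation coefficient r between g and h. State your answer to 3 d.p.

0.152

r = Cov(g,h) / (s_g · s_h) = 3.73 / (6.49 × 3.79)
  = 3.73 / 24.5971 ≈ 0.152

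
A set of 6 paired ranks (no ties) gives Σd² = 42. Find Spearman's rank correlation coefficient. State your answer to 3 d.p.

-0.200

ρ = 1 − 6Σd² / [n(n²−1)] = 1 − 6×42 / (6×35)
  = 1 − 252/210 = 1 − 1.2000 ≈ -0.200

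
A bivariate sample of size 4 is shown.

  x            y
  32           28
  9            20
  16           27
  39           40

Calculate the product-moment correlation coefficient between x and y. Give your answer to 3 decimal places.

0.891

n = 4, Σx = 96, Σy = 115, Σx² = 2882, Σy² = 3513, Σxy = 3068
nΣxy − ΣxΣy = 12272 − 11040 = 1232
nΣx² − (Σx)² = 11528 − 9216 = 2312; nΣy² − (Σy)² = 14052 − 13225 = 827
r = 1232 / √(2312 × 827) = 1232 / 1382.7596 ≈ 0.891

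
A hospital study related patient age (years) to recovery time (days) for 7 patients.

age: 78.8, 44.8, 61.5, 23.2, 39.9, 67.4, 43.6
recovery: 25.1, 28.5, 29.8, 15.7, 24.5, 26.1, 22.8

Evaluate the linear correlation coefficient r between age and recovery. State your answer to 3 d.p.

0.634

n = 7, Σx = 359.2, Σy = 172.5, Σx² = 20572.7, Σy² = 4378.09, Σxy = 9182.39
nΣxy − ΣxΣy = 64276.73 − 61962 = 2314.73
nΣx² − (Σx)² = 144008.9 − 129024.64 = 14984.26; nΣy² − (Σy)² = 30646.63 − 29756.25 = 890.38
r = 2314.73 / √(14984.26 × 890.38) = 2314.73 / 3652.6272 ≈ 0.634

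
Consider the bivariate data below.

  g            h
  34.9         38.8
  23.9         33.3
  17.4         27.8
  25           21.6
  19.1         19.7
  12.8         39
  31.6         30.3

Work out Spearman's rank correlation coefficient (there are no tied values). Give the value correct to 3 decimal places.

Rank g: 7, 4, 2, 5, 3, 1, 6
Rank h: 6, 5, 3, 2, 1, 7, 4
d = rank(g) − rank(h): 1, -1, -1, 3, 2, -6, 2; Σd² = 56
ρ = 1 − 6Σd² / [n(n²−1)] = 1 − 6×56 / (7×48) = 1 − 336/336 ≈ 0.000

0.000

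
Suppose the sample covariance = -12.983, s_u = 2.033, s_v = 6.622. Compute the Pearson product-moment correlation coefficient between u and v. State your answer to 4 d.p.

r = Cov(u,v) / (s_u · s_v) = -12.983 / (2.033 × 6.622)
  = -12.983 / 13.4625 ≈ -0.9644

-0.9644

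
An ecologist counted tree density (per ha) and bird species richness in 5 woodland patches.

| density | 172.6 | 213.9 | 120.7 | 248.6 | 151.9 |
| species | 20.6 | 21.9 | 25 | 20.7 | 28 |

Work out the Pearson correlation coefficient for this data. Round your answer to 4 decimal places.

n = 5, Σx = 907.7, Σy = 116.2, Σx² = 174988.03, Σy² = 2741.46, Σxy = 20656.69
nΣxy − ΣxΣy = 103283.45 − 105474.74 = -2191.29
nΣx² − (Σx)² = 874940.15 − 823919.29 = 51020.86; nΣy² − (Σy)² = 13707.3 − 13502.44 = 204.86
r = -2191.29 / √(51020.86 × 204.86) = -2191.29 / 3232.9759 ≈ -0.6778

-0.6778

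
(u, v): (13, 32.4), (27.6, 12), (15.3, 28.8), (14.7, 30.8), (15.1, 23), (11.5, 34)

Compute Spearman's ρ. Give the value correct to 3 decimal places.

-0.943

Rank u: 2, 6, 5, 3, 4, 1
Rank v: 5, 1, 3, 4, 2, 6
d = rank(u) − rank(v): -3, 5, 2, -1, 2, -5; Σd² = 68
ρ = 1 − 6Σd² / [n(n²−1)] = 1 − 6×68 / (6×35) = 1 − 408/210 ≈ -0.943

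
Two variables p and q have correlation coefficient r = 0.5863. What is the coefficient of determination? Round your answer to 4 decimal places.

r² = (0.5863)² = 0.3437

0.3437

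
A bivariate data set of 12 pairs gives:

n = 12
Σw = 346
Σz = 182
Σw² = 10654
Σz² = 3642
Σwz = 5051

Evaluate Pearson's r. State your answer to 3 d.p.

r = (nΣwz − ΣwΣz) / √[(nΣw² − (Σw)²)(nΣz² − (Σz)²)]
Numerator: 12×5051 − 346×182 = -2360
Denominator: √[(127848 − 119716)(43704 − 33124)] = √[8132 × 10580] = 9275.5895
r = -2360 / 9275.5895 ≈ -0.254

-0.254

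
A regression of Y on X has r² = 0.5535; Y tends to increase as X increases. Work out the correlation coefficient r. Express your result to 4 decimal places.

|r| = √0.5535 = 0.7440
The association is positive, so r = 0.7440.

0.7440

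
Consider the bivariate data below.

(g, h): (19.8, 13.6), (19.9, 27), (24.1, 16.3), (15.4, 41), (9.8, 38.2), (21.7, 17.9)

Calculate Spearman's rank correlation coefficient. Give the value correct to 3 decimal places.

-0.600

Rank g: 3, 4, 6, 2, 1, 5
Rank h: 1, 4, 2, 6, 5, 3
d = rank(g) − rank(h): 2, 0, 4, -4, -4, 2; Σd² = 56
ρ = 1 − 6Σd² / [n(n²−1)] = 1 − 6×56 / (6×35) = 1 − 336/210 ≈ -0.600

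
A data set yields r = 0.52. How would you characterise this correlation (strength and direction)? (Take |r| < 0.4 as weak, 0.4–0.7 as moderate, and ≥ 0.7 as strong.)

moderate positive

r = 0.52 > 0 so the relationship is positive.
|r| = 0.52, which falls in the moderate range.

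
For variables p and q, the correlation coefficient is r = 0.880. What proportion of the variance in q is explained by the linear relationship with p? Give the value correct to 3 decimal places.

r² = (0.880)² = 0.774

0.774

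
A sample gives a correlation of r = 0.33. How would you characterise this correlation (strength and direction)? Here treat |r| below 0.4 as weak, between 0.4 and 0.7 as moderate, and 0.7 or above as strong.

r = 0.33 > 0 so the relationship is positive.
|r| = 0.33, which falls in the weak range.

weak positive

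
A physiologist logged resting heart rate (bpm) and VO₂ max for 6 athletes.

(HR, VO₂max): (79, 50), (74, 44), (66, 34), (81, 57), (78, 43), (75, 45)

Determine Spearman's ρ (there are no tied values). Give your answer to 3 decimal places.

Rank HR: 5, 2, 1, 6, 4, 3
Rank VO₂max: 5, 3, 1, 6, 2, 4
d = rank(HR) − rank(VO₂max): 0, -1, 0, 0, 2, -1; Σd² = 6
ρ = 1 − 6Σd² / [n(n²−1)] = 1 − 6×6 / (6×35) = 1 − 36/210 ≈ 0.829

0.829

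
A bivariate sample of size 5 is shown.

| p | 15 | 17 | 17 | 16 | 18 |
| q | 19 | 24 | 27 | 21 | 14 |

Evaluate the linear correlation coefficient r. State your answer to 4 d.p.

-0.1329

n = 5, Σp = 83, Σq = 105, Σp² = 1383, Σq² = 2303, Σpq = 1740
nΣpq − ΣpΣq = 8700 − 8715 = -15
nΣp² − (Σp)² = 6915 − 6889 = 26; nΣq² − (Σq)² = 11515 − 11025 = 490
r = -15 / √(26 × 490) = -15 / 112.8716 ≈ -0.1329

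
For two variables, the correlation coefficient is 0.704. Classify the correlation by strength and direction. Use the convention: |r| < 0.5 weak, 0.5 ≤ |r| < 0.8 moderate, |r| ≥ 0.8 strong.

moderate positive

r = 0.704 > 0 so the relationship is positive.
|r| = 0.704, which falls in the moderate range.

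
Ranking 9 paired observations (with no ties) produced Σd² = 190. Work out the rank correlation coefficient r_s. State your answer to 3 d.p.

ρ = 1 − 6Σd² / [n(n²−1)] = 1 − 6×190 / (9×80)
  = 1 − 1140/720 = 1 − 1.5833 ≈ -0.583

-0.583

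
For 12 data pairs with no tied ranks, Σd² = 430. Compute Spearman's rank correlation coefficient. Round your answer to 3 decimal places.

ρ = 1 − 6Σd² / [n(n²−1)] = 1 − 6×430 / (12×143)
  = 1 − 2580/1716 = 1 − 1.5035 ≈ -0.503

-0.503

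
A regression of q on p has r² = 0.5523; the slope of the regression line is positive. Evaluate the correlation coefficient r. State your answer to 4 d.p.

|r| = √0.5523 = 0.7432
The association is positive, so r = 0.7432.

0.7432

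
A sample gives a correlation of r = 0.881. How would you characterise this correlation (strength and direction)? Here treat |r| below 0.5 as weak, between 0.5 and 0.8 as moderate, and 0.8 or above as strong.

r = 0.881 > 0 so the relationship is positive.
|r| = 0.881, which falls in the strong range.

strong positive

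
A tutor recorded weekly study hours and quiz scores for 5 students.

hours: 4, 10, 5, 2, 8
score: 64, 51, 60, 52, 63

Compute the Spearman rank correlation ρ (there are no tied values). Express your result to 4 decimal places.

Rank hours: 2, 5, 3, 1, 4
Rank score: 5, 1, 3, 2, 4
d = rank(hours) − rank(score): -3, 4, 0, -1, 0; Σd² = 26
ρ = 1 − 6Σd² / [n(n²−1)] = 1 − 6×26 / (5×24) = 1 − 156/120 ≈ -0.3000

-0.3000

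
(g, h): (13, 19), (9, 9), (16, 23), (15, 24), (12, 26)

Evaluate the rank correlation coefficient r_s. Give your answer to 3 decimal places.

0.300

Rank g: 3, 1, 5, 4, 2
Rank h: 2, 1, 3, 4, 5
d = rank(g) − rank(h): 1, 0, 2, 0, -3; Σd² = 14
ρ = 1 − 6Σd² / [n(n²−1)] = 1 − 6×14 / (5×24) = 1 − 84/120 ≈ 0.300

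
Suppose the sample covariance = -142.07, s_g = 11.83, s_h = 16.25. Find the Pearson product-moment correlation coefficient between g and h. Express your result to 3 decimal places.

-0.739

r = Cov(g,h) / (s_g · s_h) = -142.07 / (11.83 × 16.25)
  = -142.07 / 192.2375 ≈ -0.739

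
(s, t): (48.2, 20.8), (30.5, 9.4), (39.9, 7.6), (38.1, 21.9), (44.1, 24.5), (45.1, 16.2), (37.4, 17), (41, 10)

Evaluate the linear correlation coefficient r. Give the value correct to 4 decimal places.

n = 8, Σs = 324.3, Σt = 127.4, Σs² = 13355.69, Σt² = 2310.06, Σst = 5283.76
nΣst − ΣsΣt = 42270.08 − 41315.82 = 954.26
nΣs² − (Σs)² = 106845.52 − 105170.49 = 1675.03; nΣt² − (Σt)² = 18480.48 − 16230.76 = 2249.72
r = 954.26 / √(1675.03 × 2249.72) = 954.26 / 1941.2235 ≈ 0.4916

0.4916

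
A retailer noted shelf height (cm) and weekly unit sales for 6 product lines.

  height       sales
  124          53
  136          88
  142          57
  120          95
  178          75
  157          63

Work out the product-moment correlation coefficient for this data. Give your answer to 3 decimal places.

n = 6, Σx = 857, Σy = 431, Σx² = 124769, Σy² = 32421, Σxy = 61275
nΣxy − ΣxΣy = 367650 − 369367 = -1717
nΣx² − (Σx)² = 748614 − 734449 = 14165; nΣy² − (Σy)² = 194526 − 185761 = 8765
r = -1717 / √(14165 × 8765) = -1717 / 11142.5412 ≈ -0.154

-0.154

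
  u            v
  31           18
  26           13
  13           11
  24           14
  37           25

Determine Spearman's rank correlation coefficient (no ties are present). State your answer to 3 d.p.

0.900

Rank u: 4, 3, 1, 2, 5
Rank v: 4, 2, 1, 3, 5
d = rank(u) − rank(v): 0, 1, 0, -1, 0; Σd² = 2
ρ = 1 − 6Σd² / [n(n²−1)] = 1 − 6×2 / (5×24) = 1 − 12/120 ≈ 0.900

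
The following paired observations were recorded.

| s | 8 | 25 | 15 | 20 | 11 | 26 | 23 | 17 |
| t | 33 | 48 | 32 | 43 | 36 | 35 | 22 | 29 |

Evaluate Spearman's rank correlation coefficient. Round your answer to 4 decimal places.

Rank s: 1, 7, 3, 5, 2, 8, 6, 4
Rank t: 4, 8, 3, 7, 6, 5, 1, 2
d = rank(s) − rank(t): -3, -1, 0, -2, -4, 3, 5, 2; Σd² = 68
ρ = 1 − 6Σd² / [n(n²−1)] = 1 − 6×68 / (8×63) = 1 − 408/504 ≈ 0.1905

0.1905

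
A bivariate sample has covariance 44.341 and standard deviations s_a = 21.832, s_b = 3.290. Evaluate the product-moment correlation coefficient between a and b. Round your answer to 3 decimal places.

r = Cov(a,b) / (s_a · s_b) = 44.341 / (21.832 × 3.290)
  = 44.341 / 71.8273 ≈ 0.617

0.617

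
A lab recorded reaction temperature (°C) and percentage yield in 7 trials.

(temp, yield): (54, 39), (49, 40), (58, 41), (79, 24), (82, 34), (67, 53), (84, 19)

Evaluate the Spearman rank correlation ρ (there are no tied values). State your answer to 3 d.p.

-0.643

Rank temp: 2, 1, 3, 5, 6, 4, 7
Rank yield: 4, 5, 6, 2, 3, 7, 1
d = rank(temp) − rank(yield): -2, -4, -3, 3, 3, -3, 6; Σd² = 92
ρ = 1 − 6Σd² / [n(n²−1)] = 1 − 6×92 / (7×48) = 1 − 552/336 ≈ -0.643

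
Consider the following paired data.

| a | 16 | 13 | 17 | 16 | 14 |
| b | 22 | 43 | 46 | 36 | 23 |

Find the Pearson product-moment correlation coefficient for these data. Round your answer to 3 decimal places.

0.096

n = 5, Σa = 76, Σb = 170, Σa² = 1166, Σb² = 6274, Σab = 2591
nΣab − ΣaΣb = 12955 − 12920 = 35
nΣa² − (Σa)² = 5830 − 5776 = 54; nΣb² − (Σb)² = 31370 − 28900 = 2470
r = 35 / √(54 × 2470) = 35 / 365.2123 ≈ 0.096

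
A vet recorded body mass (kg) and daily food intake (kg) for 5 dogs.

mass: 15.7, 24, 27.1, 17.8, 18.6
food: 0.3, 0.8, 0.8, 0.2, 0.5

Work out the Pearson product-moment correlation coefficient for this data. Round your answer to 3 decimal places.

0.911

n = 5, Σx = 103.2, Σy = 2.6, Σx² = 2219.7, Σy² = 1.66, Σxy = 58.45
nΣxy − ΣxΣy = 292.25 − 268.32 = 23.93
nΣx² − (Σx)² = 11098.5 − 10650.24 = 448.26; nΣy² − (Σy)² = 8.3 − 6.76 = 1.54
r = 23.93 / √(448.26 × 1.54) = 23.93 / 26.2739 ≈ 0.911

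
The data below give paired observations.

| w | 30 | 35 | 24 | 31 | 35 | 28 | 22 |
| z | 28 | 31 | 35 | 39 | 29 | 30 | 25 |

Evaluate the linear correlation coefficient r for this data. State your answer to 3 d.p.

n = 7, Σw = 205, Σz = 217, Σw² = 6155, Σz² = 6857, Σwz = 6379
nΣwz − ΣwΣz = 44653 − 44485 = 168
nΣw² − (Σw)² = 43085 − 42025 = 1060; nΣz² − (Σz)² = 47999 − 47089 = 910
r = 168 / √(1060 × 910) = 168 / 982.1405 ≈ 0.171

0.171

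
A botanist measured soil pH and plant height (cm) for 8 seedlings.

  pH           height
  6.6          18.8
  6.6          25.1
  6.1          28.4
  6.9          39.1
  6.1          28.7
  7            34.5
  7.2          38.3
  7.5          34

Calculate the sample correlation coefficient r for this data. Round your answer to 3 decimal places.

n = 8, Σx = 54, Σy = 246.9, Σx² = 366.24, Σy² = 7955.65, Σxy = 1680.1
nΣxy − ΣxΣy = 13440.8 − 13332.6 = 108.2
nΣx² − (Σx)² = 2929.92 − 2916 = 13.92; nΣy² − (Σy)² = 63645.2 − 60959.61 = 2685.59
r = 108.2 / √(13.92 × 2685.59) = 108.2 / 193.3479 ≈ 0.560

0.560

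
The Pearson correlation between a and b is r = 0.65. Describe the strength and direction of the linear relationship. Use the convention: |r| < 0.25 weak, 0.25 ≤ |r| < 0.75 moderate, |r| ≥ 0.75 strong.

moderate positive

r = 0.65 > 0 so the relationship is positive.
|r| = 0.65, which falls in the moderate range.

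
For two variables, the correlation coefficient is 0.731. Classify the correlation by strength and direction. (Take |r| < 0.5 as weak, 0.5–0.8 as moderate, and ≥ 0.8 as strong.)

moderate positive

r = 0.731 > 0 so the relationship is positive.
|r| = 0.731, which falls in the moderate range.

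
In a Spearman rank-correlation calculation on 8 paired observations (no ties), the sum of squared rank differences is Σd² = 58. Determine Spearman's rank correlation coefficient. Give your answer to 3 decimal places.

0.310

ρ = 1 − 6Σd² / [n(n²−1)] = 1 − 6×58 / (8×63)
  = 1 − 348/504 = 1 − 0.6905 ≈ 0.310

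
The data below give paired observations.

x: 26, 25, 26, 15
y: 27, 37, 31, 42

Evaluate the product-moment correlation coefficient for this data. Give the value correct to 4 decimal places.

n = 4, Σx = 92, Σy = 137, Σx² = 2202, Σy² = 4823, Σxy = 3063
nΣxy − ΣxΣy = 12252 − 12604 = -352
nΣx² − (Σx)² = 8808 − 8464 = 344; nΣy² − (Σy)² = 19292 − 18769 = 523
r = -352 / √(344 × 523) = -352 / 424.1603 ≈ -0.8299

-0.8299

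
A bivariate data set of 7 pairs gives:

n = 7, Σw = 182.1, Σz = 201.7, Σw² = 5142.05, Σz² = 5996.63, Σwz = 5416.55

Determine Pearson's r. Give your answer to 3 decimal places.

0.620

r = (nΣwz − ΣwΣz) / √[(nΣw² − (Σw)²)(nΣz² − (Σz)²)]
Numerator: 7×5416.55 − 182.1×201.7 = 1186.28
Denominator: √[(35994.35 − 33160.41)(41976.41 − 40682.89)] = √[2833.94 × 1293.52] = 1914.6170
r = 1186.28 / 1914.6170 ≈ 0.620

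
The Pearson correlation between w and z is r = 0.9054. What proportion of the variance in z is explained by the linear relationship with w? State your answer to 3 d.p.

r² = (0.9054)² = 0.820

0.820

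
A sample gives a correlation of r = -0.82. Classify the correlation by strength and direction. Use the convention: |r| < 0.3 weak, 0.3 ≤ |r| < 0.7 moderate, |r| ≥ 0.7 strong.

r = -0.82 < 0 so the relationship is negative.
|r| = 0.82, which falls in the strong range.

strong negative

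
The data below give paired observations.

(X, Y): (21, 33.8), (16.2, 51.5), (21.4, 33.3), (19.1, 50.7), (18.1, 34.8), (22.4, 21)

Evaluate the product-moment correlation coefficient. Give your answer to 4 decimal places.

-0.8039

n = 6, ΣX = 118.2, ΣY = 225.1, ΣX² = 2355.58, ΣY² = 9126.11, ΣXY = 4325.37
nΣXY − ΣXΣY = 25952.22 − 26606.82 = -654.6
nΣX² − (ΣX)² = 14133.48 − 13971.24 = 162.24; nΣY² − (ΣY)² = 54756.66 − 50670.01 = 4086.65
r = -654.6 / √(162.24 × 4086.65) = -654.6 / 814.2592 ≈ -0.8039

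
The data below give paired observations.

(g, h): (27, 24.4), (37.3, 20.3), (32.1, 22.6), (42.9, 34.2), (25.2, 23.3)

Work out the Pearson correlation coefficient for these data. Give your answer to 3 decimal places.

0.571

n = 5, Σg = 164.5, Σh = 124.8, Σg² = 5626.15, Σh² = 3230.74, Σgh = 4195.79
nΣgh − ΣgΣh = 20978.95 − 20529.6 = 449.35
nΣg² − (Σg)² = 28130.75 − 27060.25 = 1070.5; nΣh² − (Σh)² = 16153.7 − 15575.04 = 578.66
r = 449.35 / √(1070.5 × 578.66) = 449.35 / 787.0550 ≈ 0.571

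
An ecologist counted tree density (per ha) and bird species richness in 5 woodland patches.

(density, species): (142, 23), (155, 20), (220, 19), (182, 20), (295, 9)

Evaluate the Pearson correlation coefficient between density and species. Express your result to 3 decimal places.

n = 5, Σx = 994, Σy = 91, Σx² = 212738, Σy² = 1771, Σxy = 16841
nΣxy − ΣxΣy = 84205 − 90454 = -6249
nΣx² − (Σx)² = 1063690 − 988036 = 75654; nΣy² − (Σy)² = 8855 − 8281 = 574
r = -6249 / √(75654 × 574) = -6249 / 6589.7948 ≈ -0.948

-0.948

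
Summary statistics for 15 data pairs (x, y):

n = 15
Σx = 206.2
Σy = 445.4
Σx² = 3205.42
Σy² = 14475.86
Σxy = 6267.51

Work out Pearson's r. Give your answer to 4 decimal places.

r = (nΣxy − ΣxΣy) / √[(nΣx² − (Σx)²)(nΣy² − (Σy)²)]
Numerator: 15×6267.51 − 206.2×445.4 = 2171.17
Denominator: √[(48081.3 − 42518.44)(217137.9 − 198381.16)] = √[5562.86 × 18756.74] = 10214.7501
r = 2171.17 / 10214.7501 ≈ 0.2126

0.2126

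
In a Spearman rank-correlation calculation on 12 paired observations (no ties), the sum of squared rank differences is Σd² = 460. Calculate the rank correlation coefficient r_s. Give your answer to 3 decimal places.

ρ = 1 − 6Σd² / [n(n²−1)] = 1 − 6×460 / (12×143)
  = 1 − 2760/1716 = 1 − 1.6084 ≈ -0.608

-0.608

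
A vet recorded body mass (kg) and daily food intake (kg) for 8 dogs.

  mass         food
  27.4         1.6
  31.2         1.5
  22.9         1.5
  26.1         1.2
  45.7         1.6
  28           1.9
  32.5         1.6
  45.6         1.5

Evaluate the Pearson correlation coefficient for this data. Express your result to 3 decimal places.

n = 8, Σx = 259.4, Σy = 12.4, Σx² = 8937.92, Σy² = 19.48, Σxy = 403.03
nΣxy − ΣxΣy = 3224.24 − 3216.56 = 7.68
nΣx² − (Σx)² = 71503.36 − 67288.36 = 4215; nΣy² − (Σy)² = 155.84 − 153.76 = 2.08
r = 7.68 / √(4215 × 2.08) = 7.68 / 93.6333 ≈ 0.082

0.082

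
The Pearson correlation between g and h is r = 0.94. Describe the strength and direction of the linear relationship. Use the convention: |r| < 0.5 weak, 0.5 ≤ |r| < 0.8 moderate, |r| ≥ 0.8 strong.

r = 0.94 > 0 so the relationship is positive.
|r| = 0.94, which falls in the strong range.

strong positive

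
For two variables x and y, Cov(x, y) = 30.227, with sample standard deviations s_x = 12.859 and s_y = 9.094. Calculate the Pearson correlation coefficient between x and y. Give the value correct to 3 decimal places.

0.258

r = Cov(x,y) / (s_x · s_y) = 30.227 / (12.859 × 9.094)
  = 30.227 / 116.9397 ≈ 0.258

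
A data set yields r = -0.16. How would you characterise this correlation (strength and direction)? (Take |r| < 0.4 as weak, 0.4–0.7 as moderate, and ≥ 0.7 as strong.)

r = -0.16 < 0 so the relationship is negative.
|r| = 0.16, which falls in the weak range.

weak negative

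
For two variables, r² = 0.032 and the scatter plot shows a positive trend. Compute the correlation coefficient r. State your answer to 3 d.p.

|r| = √0.032 = 0.179
The association is positive, so r = 0.179.

0.179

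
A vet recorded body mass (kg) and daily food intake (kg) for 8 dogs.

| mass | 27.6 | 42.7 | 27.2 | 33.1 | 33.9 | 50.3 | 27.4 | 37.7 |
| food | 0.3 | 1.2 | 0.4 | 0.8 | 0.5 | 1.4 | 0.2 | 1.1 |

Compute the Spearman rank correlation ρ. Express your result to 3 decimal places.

Rank mass: 3, 7, 1, 4, 5, 8, 2, 6
Rank food: 2, 7, 3, 5, 4, 8, 1, 6
d = rank(mass) − rank(food): 1, 0, -2, -1, 1, 0, 1, 0; Σd² = 8
ρ = 1 − 6Σd² / [n(n²−1)] = 1 − 6×8 / (8×63) = 1 − 48/504 ≈ 0.905

0.905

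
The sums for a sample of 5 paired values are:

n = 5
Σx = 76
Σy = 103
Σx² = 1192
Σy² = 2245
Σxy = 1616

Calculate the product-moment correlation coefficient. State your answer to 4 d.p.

0.7485

r = (nΣxy − ΣxΣy) / √[(nΣx² − (Σx)²)(nΣy² − (Σy)²)]
Numerator: 5×1616 − 76×103 = 252
Denominator: √[(5960 − 5776)(11225 − 10609)] = √[184 × 616] = 336.6660
r = 252 / 336.6660 ≈ 0.7485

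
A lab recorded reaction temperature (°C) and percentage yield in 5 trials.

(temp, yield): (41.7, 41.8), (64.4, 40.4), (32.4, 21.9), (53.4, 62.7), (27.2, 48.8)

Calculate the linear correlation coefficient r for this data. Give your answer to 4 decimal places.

n = 5, Σx = 219.1, Σy = 215.6, Σx² = 10527.41, Σy² = 10171.74, Σxy = 9729.92
nΣxy − ΣxΣy = 48649.6 − 47237.96 = 1411.64
nΣx² − (Σx)² = 52637.05 − 48004.81 = 4632.24; nΣy² − (Σy)² = 50858.7 − 46483.36 = 4375.34
r = 1411.64 / √(4632.24 × 4375.34) = 1411.64 / 4501.9579 ≈ 0.3136

0.3136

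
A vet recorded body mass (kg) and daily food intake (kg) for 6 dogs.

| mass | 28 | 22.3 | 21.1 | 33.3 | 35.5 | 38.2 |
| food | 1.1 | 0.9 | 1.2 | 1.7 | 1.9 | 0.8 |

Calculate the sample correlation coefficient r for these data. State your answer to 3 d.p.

n = 6, Σx = 178.4, Σy = 7.6, Σx² = 5554.88, Σy² = 10.6, Σxy = 230.81
nΣxy − ΣxΣy = 1384.86 − 1355.84 = 29.02
nΣx² − (Σx)² = 33329.28 − 31826.56 = 1502.72; nΣy² − (Σy)² = 63.6 − 57.76 = 5.84
r = 29.02 / √(1502.72 × 5.84) = 29.02 / 93.6797 ≈ 0.310

0.310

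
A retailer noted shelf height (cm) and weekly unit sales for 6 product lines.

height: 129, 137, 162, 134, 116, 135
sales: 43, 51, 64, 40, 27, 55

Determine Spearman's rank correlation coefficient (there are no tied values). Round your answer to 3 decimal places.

0.886

Rank height: 2, 5, 6, 3, 1, 4
Rank sales: 3, 4, 6, 2, 1, 5
d = rank(height) − rank(sales): -1, 1, 0, 1, 0, -1; Σd² = 4
ρ = 1 − 6Σd² / [n(n²−1)] = 1 − 6×4 / (6×35) = 1 − 24/210 ≈ 0.886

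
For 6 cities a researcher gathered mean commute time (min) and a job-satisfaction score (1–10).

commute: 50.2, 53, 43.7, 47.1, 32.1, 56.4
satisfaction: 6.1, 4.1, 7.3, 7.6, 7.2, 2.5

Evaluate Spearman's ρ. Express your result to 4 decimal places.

-0.7714

Rank commute: 4, 5, 2, 3, 1, 6
Rank satisfaction: 3, 2, 5, 6, 4, 1
d = rank(commute) − rank(satisfaction): 1, 3, -3, -3, -3, 5; Σd² = 62
ρ = 1 − 6Σd² / [n(n²−1)] = 1 − 6×62 / (6×35) = 1 − 372/210 ≈ -0.7714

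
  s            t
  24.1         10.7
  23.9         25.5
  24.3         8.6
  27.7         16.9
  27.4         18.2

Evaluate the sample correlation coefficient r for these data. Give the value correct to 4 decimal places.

n = 5, Σs = 127.4, Σt = 79.9, Σs² = 3260.56, Σt² = 1455.55, Σst = 2043.11
nΣst − ΣsΣt = 10215.55 − 10179.26 = 36.29
nΣs² − (Σs)² = 16302.8 − 16230.76 = 72.04; nΣt² − (Σt)² = 7277.75 − 6384.01 = 893.74
r = 36.29 / √(72.04 × 893.74) = 36.29 / 253.7421 ≈ 0.1430

0.1430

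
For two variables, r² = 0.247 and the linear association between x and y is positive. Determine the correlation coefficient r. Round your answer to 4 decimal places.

|r| = √0.247 = 0.4970
The association is positive, so r = 0.4970.

0.4970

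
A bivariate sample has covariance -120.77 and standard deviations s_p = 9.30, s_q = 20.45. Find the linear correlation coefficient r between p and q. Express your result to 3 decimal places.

r = Cov(p,q) / (s_p · s_q) = -120.77 / (9.30 × 20.45)
  = -120.77 / 190.1850 ≈ -0.635

-0.635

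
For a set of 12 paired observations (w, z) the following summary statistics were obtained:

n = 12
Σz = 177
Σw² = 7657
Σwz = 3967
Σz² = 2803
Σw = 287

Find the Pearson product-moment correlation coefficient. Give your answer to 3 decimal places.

r = (nΣwz − ΣwΣz) / √[(nΣw² − (Σw)²)(nΣz² − (Σz)²)]
Numerator: 12×3967 − 287×177 = -3195
Denominator: √[(91884 − 82369)(33636 − 31329)] = √[9515 × 2307] = 4685.2006
r = -3195 / 4685.2006 ≈ -0.682

-0.682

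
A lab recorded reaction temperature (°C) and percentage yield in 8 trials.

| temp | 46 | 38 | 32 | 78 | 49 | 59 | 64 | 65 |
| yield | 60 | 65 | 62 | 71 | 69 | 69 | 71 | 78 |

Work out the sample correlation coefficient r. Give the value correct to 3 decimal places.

n = 8, Σx = 431, Σy = 545, Σx² = 24871, Σy² = 37357, Σxy = 29818
nΣxy − ΣxΣy = 238544 − 234895 = 3649
nΣx² − (Σx)² = 198968 − 185761 = 13207; nΣy² − (Σy)² = 298856 − 297025 = 1831
r = 3649 / √(13207 × 1831) = 3649 / 4917.5214 ≈ 0.742

0.742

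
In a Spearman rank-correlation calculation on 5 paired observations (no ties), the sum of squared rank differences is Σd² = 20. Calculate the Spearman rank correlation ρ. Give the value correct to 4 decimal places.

ρ = 1 − 6Σd² / [n(n²−1)] = 1 − 6×20 / (5×24)
  = 1 − 120/120 = 1 − 1.00000 ≈ 0.0000

0.0000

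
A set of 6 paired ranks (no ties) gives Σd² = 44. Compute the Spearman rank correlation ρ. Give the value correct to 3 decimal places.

ρ = 1 − 6Σd² / [n(n²−1)] = 1 − 6×44 / (6×35)
  = 1 − 264/210 = 1 − 1.2571 ≈ -0.257

-0.257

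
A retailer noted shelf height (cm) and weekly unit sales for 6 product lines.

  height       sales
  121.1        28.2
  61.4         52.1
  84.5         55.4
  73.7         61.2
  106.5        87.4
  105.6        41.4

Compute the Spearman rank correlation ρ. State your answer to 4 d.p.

-0.2571

Rank height: 6, 1, 3, 2, 5, 4
Rank sales: 1, 3, 4, 5, 6, 2
d = rank(height) − rank(sales): 5, -2, -1, -3, -1, 2; Σd² = 44
ρ = 1 − 6Σd² / [n(n²−1)] = 1 − 6×44 / (6×35) = 1 − 264/210 ≈ -0.2571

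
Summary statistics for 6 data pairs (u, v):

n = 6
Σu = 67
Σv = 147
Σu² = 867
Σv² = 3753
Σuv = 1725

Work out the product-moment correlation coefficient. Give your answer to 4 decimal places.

r = (nΣuv − ΣuΣv) / √[(nΣu² − (Σu)²)(nΣv² − (Σv)²)]
Numerator: 6×1725 − 67×147 = 501
Denominator: √[(5202 − 4489)(22518 − 21609)] = √[713 × 909] = 805.0571
r = 501 / 805.0571 ≈ 0.6223

0.6223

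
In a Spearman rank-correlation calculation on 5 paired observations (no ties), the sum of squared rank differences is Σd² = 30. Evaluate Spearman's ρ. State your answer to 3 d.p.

ρ = 1 − 6Σd² / [n(n²−1)] = 1 − 6×30 / (5×24)
  = 1 − 180/120 = 1 − 1.5000 ≈ -0.500

-0.500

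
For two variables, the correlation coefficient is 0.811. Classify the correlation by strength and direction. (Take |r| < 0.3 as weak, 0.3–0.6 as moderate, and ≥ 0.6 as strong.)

r = 0.811 > 0 so the relationship is positive.
|r| = 0.811, which falls in the strong range.

strong positive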